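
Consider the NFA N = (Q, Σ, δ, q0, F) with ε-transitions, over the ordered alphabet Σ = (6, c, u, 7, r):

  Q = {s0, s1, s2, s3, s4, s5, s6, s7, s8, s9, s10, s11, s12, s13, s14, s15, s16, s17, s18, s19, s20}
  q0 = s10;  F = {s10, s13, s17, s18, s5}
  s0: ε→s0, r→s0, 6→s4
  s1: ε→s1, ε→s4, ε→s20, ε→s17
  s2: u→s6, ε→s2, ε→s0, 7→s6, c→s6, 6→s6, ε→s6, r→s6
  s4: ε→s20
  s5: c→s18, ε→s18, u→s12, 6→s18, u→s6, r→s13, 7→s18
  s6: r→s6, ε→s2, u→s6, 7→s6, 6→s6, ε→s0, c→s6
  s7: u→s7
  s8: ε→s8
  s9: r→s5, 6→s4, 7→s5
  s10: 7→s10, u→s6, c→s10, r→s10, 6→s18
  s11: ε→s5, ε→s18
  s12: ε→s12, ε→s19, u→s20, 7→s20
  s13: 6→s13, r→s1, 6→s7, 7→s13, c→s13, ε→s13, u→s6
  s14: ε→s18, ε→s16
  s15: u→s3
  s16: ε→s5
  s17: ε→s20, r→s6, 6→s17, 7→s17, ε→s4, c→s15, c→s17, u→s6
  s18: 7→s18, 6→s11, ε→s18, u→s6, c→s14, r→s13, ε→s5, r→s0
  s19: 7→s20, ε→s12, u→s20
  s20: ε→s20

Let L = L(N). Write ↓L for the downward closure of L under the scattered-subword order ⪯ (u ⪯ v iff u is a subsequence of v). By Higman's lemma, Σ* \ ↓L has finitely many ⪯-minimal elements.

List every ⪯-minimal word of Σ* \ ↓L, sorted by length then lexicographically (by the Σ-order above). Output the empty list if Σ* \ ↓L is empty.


Antichain: [u, 6rrr].

|Q|=21, |F|=5, |δ|=77 (27 ε).
min D↑ (5 st, q0=0, F={2}): 0:6→1,c→0,u→2,7→0,r→0 1:6→1,c→1,u→2,7→1,r→3 2:6→2,c→2,u→2,7→2,r→2 3:6→3,c→3,u→2,7→3,r→4 4:6→4,c→4,u→2,7→4,r→2 [Hopcroft].
'u': |S_i|=[19, 9] end={s0,s12,s19,s2,s20,s3,s4,s6,s7} rej; 1/1 deletions ∈↓L.
'6rrr': run [19, 18, 11, 9, 5] end={s0,s2,s20,s4,s6} rej; 4/4 single-dels accept.
2 obstructions.


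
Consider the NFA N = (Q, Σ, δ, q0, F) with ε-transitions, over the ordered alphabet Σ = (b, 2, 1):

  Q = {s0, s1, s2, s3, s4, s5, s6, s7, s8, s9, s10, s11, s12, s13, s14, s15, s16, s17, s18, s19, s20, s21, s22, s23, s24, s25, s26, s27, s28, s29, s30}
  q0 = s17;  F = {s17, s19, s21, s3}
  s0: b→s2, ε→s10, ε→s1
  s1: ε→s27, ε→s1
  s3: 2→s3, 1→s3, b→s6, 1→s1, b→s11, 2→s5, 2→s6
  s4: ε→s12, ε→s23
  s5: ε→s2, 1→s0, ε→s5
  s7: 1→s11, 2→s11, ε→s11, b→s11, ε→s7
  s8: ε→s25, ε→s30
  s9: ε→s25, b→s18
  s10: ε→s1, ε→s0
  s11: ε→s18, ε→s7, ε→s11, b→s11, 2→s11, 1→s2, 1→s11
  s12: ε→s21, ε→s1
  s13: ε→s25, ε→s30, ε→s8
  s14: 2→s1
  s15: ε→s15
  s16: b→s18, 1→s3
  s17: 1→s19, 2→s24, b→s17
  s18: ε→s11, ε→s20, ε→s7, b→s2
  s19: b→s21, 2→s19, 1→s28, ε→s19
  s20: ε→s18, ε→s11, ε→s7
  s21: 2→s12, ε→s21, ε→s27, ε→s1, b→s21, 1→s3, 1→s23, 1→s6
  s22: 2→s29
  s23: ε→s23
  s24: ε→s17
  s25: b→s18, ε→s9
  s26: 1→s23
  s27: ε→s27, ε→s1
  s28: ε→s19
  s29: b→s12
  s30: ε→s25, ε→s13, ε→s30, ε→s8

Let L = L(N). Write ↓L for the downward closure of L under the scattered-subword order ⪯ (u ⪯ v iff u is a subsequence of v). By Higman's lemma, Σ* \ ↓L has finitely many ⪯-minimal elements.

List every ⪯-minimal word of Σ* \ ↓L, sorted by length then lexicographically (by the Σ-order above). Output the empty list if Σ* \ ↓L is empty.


|Q|=31, |F|=4, |δ|=80 (44 ε).
min D↑ (5 st, q0=0, F={4}): 0:b→0,2→0,1→1 1:b→2,2→1,1→1 2:b→2,2→2,1→3 3:b→4,2→3,1→3 4:b→4,2→4,1→4 [Hopcroft].
'1b1b': N↓-sim [19, 17, 15, 13, 6] end={s11,s18,s2,s20,s6,s7} ∉↓L; 4/4 single-dels accept.
1 words, ⪯-incomp.

Antichain: [1b1b].


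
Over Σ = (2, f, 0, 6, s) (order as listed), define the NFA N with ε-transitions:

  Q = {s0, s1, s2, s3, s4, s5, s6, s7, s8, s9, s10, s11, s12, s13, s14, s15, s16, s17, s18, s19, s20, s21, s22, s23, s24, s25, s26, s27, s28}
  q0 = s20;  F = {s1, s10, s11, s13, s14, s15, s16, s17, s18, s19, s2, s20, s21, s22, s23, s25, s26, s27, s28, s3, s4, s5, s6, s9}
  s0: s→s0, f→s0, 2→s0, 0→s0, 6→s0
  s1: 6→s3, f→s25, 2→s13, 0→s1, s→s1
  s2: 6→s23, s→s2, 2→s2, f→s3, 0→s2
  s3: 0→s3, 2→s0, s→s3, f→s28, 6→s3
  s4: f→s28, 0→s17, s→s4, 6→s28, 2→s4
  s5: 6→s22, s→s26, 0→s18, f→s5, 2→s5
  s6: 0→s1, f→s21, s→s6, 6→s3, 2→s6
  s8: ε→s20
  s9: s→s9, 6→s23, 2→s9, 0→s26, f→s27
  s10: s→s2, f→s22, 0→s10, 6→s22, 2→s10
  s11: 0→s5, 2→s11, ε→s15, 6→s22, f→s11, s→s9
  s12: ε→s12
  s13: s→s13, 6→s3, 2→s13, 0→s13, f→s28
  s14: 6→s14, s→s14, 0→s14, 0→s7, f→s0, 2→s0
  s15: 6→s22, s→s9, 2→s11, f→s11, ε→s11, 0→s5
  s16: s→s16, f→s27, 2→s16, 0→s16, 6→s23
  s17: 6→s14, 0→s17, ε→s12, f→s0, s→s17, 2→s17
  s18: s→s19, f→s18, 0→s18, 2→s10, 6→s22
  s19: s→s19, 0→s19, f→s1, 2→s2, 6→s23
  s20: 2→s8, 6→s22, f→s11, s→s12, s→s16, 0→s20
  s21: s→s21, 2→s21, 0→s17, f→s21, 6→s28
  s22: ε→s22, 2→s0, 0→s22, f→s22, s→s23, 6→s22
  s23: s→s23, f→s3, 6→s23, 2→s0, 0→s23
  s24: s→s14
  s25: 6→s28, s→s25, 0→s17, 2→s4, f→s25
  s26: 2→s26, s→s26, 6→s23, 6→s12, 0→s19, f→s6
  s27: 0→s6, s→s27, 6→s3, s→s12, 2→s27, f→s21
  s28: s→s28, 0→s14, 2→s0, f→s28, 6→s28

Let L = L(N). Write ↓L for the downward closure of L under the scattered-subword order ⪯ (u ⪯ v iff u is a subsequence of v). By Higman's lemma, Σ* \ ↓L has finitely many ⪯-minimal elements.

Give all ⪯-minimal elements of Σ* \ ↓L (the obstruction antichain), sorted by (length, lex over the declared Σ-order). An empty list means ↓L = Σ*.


|Q|=29, |F|=24, |δ|=136 (6 ε).
min D↑ (24 st, q0=0, F={6}): 0:2→0,f→1,0→0,6→2,s→3 1:2→1,f→1,0→4,6→2,s→5 2:2→6,f→2,0→2,6→2,s→7 3:2→3,f→8,0→3,6→7,s→3 4:2→4,f→4,0→9,6→2,s→10 5:2→5,f→8,0→10,6→7,s→5 6:2→6,f→6,0→6,6→6,s→6 7:2→6,f→11,0→7,6→7,s→7 8:2→8,f→12,0→13,6→11,s→8 9:2→14,f→9,0→9,6→2,s→15 10:2→10,f→13,0→15,6→7,s→10 11:2→6,f→16,0→11,6→11,s→11 12:2→12,f→12,0→17,6→16,s→12 13:2→13,f→12,0→18,6→11,s→13 14:2→14,f→2,0→14,6→2,s→19 15:2→19,f→18,0→15,6→7,s→15 16:2→6,f→16,0→20,6→16,s→16 17:2→17,f→6,0→17,6→20,s→17 18:2→21,f→22,0→18,6→11,s→18 19:2→19,f→11,0→19,6→7,s→19 20:2→6,f→6,0→20,6→20,s→20 21:2→21,f→16,0→21,6→11,s→21 22:2→23,f→22,0→17,6→16,s→22 23:2→23,f→16,0→17,6→16,s→23 [Hopcroft].
'62': |S_i|=[28, 8, 1] end={s0} — reject; 2/2 deletions ∈↓L.
'sff0f': run [28, 20, 14, 9, 5, 1] end={s0} — reject; 5/5 del acc.
'f002f2': |S_i|=[28, 25, 21, 17, 13, 7, 1] end={s0} — reject; 6/6 del acc.
3 obstructions.

Antichain: [62, sff0f, f002f2].


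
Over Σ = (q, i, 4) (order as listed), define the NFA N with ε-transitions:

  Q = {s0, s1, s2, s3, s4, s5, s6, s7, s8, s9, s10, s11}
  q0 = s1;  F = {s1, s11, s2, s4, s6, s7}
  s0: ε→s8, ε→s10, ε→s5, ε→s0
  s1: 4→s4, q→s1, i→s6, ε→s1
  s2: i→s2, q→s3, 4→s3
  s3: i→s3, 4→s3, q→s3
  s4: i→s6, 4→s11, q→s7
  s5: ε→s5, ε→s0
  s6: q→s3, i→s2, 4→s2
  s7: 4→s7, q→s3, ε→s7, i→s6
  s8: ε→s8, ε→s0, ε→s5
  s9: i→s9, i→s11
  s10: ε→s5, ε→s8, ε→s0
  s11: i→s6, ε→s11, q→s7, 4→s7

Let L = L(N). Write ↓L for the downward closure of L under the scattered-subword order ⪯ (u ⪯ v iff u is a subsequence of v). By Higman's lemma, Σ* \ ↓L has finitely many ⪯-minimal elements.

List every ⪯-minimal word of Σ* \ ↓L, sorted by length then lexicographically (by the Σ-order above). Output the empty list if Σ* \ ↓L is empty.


|Q|=12, |F|=6, |δ|=38 (15 ε).
min D↑ (7 st, q0=0, F={3}): 0:q→0,i→1,4→2 1:q→3,i→4,4→4 2:q→5,i→1,4→6 3:q→3,i→3,4→3 4:q→3,i→4,4→3 5:q→3,i→1,4→5 6:q→5,i→1,4→5 [Hopcroft].
'iq': N↓-sim [7, 3, 1] end={s3} — reject; 2/2 deletions ∈↓L.
'ii4': |S_i|=[7, 3, 2, 1] end={s3} — reject; 3/3 del acc.
'i44': N↓-sim [7, 3, 2, 1] end={s3} rej; 3/3 single-dels accept.
'4qq': |S_i|=[7, 6, 4, 1] end={s3} ∉↓L; 3/3 single-dels accept.
'444q': |S_i|=[7, 6, 5, 4, 1] end={s3} rej; 4/4 single-dels accept.
5 obstructions.

min(Σ*\↓L) = [iq, ii4, i44, 4qq, 444q].


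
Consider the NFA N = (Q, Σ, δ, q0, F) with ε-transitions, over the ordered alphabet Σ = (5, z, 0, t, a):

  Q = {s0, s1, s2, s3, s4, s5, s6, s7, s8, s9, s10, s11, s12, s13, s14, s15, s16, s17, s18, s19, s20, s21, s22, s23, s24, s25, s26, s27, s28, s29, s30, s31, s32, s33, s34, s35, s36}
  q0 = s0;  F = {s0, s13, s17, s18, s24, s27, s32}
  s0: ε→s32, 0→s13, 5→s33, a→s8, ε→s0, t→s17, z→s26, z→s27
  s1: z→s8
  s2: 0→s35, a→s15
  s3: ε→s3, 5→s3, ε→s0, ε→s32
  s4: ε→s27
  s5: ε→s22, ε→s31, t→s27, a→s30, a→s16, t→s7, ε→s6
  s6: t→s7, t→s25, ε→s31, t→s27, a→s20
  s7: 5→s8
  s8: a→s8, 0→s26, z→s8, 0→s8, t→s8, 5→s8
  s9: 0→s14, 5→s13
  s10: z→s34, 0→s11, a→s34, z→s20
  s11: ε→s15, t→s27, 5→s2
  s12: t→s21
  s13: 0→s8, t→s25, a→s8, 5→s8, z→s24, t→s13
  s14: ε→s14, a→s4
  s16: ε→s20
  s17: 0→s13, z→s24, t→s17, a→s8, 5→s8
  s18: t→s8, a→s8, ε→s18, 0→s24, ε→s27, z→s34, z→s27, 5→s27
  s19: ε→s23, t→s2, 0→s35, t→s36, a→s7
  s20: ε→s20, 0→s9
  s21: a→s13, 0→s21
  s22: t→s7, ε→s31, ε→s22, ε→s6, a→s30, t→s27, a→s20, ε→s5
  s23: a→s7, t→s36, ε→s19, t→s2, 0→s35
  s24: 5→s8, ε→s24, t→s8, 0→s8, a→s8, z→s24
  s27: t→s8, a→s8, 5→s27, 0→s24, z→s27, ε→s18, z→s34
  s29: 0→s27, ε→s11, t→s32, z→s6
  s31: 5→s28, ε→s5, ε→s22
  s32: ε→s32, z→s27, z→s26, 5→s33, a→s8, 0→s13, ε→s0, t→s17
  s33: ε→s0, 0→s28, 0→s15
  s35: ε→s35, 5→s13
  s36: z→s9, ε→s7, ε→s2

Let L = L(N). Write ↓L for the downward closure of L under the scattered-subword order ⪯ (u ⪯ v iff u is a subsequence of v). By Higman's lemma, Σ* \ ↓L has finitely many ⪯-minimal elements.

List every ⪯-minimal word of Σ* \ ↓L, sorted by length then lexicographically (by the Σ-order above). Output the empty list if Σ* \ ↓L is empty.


A = [a, zt, 05, 00, t5, tz0].

|Q|=37, |F|=7, |δ|=125 (33 ε).
min D↑ (6 st, q0=0, F={4}): 0:5→0,z→1,0→2,t→3,a→4 1:5→1,z→1,0→5,t→4,a→4 2:5→4,z→5,0→4,t→2,a→4 3:5→4,z→5,0→2,t→3,a→4 4:5→4,z→4,0→4,t→4,a→4 5:5→4,z→5,0→4,t→4,a→4 [Hopcroft].
'a': run [14, 2] end={s26,s8} rej; 1/1 single-dels accept.
'zt': run [14, 6, 2] end={s26,s8} ∉↓L; 2/2 deletions ∈↓L.
'05': run [14, 7, 2] end={s26,s8} ∉↓L; 2/2 single-dels accept.
'00': |S_i|=[14, 7, 2] end={s26,s8} ∉↓L; 2/2 del acc.
't5': N↓-sim [14, 6, 2] end={s26,s8} rej; 2/2 single-dels accept.
'tz0': run [14, 6, 3, 2] end={s26,s8} — reject; 3/3 del acc.
6 minimals (antichain).


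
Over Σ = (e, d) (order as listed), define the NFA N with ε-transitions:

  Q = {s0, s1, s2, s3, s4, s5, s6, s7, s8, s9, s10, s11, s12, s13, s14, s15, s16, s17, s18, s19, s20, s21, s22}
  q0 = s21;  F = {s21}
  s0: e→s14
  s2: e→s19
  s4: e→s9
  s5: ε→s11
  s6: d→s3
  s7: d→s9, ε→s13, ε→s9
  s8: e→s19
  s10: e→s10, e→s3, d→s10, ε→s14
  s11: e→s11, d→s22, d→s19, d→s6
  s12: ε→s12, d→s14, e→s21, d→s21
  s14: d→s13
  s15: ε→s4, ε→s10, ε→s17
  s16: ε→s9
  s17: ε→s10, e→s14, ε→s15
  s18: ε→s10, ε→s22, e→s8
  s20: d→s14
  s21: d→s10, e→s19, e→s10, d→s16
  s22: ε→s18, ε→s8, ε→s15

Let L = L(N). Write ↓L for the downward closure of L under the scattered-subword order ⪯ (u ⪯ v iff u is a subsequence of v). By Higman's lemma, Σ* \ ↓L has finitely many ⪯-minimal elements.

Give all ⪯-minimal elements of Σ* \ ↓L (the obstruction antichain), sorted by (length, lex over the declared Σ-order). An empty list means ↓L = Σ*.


min(Σ*\↓L) = [e, d].

|Q|=23, |F|=1, |δ|=40 (16 ε).
min D↑ (2 st, q0=0, F={1}): 0:e→1,d→1 1:e→1,d→1 (ε-aug+det+¬).
'e': run [8, 5] end={s10,s13,s14,s19,s3} rej; 1/1 del acc.
'd': run [8, 6] end={s10,s13,s14,s16,s3,s9} ∉↓L; 1/1 single-dels accept.
2 words, ⪯-incomp.


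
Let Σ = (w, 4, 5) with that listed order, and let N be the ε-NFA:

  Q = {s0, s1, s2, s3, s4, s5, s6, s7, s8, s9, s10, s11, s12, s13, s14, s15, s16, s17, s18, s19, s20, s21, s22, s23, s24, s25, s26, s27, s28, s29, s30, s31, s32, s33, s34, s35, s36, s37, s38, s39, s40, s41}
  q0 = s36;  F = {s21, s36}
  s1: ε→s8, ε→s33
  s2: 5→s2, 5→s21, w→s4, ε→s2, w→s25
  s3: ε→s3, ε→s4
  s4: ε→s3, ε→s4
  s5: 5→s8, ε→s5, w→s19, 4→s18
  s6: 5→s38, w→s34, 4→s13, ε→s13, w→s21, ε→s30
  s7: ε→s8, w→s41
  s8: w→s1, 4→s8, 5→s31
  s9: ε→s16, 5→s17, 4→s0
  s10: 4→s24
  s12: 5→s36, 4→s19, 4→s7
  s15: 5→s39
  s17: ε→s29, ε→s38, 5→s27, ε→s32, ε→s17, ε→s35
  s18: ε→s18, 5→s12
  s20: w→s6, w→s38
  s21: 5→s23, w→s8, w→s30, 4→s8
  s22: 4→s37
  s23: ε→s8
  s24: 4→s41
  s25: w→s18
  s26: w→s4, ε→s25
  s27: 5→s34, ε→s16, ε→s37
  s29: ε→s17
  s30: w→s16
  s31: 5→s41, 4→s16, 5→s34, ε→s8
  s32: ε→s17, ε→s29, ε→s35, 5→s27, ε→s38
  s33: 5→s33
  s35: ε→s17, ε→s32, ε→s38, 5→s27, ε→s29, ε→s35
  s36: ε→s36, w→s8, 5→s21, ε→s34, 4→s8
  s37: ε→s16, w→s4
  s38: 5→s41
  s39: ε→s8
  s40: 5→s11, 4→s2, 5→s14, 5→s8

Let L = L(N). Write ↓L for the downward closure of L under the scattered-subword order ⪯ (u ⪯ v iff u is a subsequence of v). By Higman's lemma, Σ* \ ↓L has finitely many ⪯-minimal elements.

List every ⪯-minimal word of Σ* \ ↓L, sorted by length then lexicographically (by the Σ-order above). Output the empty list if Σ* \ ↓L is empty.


A = [w, 4, 55].

|Q|=42, |F|=2, |δ|=88 (37 ε).
min D↑ (3 st, q0=0, F={1}): 0:w→1,4→1,5→2 1:w→1,4→1,5→1 2:w→1,4→1,5→1 (ε-aug+det+¬).
'w': |S_i|=[11, 8] end={s1,s16,s30,s31,s33,s34,s41,s8} rej; 1/1 deletions ∈↓L.
'4': run [11, 7] end={s1,s16,s31,s33,s34,s41,s8} — reject; 1/1 deletions ∈↓L.
'55': |S_i|=[11, 10, 8] end={s1,s16,s23,s31,s33,s34,s41,s8} — reject; 2/2 del acc.
3 minimals (antichain).


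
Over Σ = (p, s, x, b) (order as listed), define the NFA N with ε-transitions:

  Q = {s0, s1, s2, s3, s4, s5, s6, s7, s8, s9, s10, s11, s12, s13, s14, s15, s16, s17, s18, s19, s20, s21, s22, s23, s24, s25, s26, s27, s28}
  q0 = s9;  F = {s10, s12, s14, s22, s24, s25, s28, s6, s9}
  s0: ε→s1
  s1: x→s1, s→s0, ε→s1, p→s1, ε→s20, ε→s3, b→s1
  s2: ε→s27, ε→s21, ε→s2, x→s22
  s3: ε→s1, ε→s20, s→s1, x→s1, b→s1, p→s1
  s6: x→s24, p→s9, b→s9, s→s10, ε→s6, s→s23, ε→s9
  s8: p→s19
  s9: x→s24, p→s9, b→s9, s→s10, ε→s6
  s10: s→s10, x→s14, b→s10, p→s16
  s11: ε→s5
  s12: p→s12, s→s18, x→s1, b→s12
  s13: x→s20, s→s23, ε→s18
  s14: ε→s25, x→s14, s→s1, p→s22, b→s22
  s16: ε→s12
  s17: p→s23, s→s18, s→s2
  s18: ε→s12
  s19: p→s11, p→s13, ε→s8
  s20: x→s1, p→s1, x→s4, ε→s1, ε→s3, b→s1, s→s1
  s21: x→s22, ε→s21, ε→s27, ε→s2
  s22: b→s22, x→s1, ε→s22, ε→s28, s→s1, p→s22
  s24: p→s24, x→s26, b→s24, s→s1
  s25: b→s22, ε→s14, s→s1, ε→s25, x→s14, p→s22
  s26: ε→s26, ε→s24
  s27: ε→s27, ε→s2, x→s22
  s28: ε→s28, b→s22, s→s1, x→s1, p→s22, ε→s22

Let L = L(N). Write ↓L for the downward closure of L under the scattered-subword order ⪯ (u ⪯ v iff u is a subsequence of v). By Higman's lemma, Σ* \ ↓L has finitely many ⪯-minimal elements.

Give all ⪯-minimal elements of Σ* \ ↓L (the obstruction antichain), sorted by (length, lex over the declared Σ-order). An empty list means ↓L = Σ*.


|Q|=29, |F|=9, |δ|=94 (33 ε).
min D↑ (7 st, q0=0, F={5}): 0:p→0,s→1,x→2,b→0 1:p→3,s→1,x→4,b→1 2:p→2,s→5,x→2,b→2 3:p→3,s→3,x→5,b→3 4:p→6,s→5,x→4,b→6 5:p→5,s→5,x→5,b→5 6:p→6,s→5,x→5,b→6 (ε-aug+det+¬).
'xs': |S_i|=[18, 11, 5] end={s0,s1,s20,s3,s4} ∉↓L; 2/2 single-dels accept.
'spx': N↓-sim [18, 14, 10, 5] end={s0,s1,s20,s3,s4} ∉↓L; 3/3 single-dels accept.
'sxbx': N↓-sim [18, 14, 9, 7, 5] end={s0,s1,s20,s3,s4} ∉↓L; 4/4 deletions ∈↓L.
3 minimals (antichain).

A = [xs, spx, sxbx].


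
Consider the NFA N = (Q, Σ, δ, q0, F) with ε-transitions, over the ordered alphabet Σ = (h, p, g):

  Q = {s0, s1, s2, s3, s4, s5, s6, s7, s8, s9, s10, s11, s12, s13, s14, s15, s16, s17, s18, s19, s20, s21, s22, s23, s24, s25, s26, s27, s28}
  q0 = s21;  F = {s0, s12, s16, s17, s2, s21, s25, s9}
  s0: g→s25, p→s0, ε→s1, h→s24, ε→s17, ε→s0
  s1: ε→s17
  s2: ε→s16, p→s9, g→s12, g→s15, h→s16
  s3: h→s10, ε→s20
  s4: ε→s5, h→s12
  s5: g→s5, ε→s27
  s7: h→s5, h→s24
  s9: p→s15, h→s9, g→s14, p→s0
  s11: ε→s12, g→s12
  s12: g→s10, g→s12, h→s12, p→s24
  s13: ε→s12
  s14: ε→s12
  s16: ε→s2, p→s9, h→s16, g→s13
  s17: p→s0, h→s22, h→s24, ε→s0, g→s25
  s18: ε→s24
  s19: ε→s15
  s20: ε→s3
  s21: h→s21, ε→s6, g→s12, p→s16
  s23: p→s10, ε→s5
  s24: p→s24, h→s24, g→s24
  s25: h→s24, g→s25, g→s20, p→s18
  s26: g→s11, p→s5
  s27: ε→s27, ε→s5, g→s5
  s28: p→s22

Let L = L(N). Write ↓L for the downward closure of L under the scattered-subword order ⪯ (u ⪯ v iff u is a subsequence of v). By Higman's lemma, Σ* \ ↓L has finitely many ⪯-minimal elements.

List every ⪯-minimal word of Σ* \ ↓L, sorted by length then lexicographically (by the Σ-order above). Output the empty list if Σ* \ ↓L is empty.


min(Σ*\↓L) = [gp, ppph].

|Q|=29, |F|=8, |δ|=63 (20 ε).
min D↑ (7 st, q0=0, F={4}): 0:h→0,p→1,g→2 1:h→1,p→3,g→2 2:h→2,p→4,g→2 3:h→3,p→5,g→2 4:h→4,p→4,g→4 5:h→4,p→5,g→6 6:h→4,p→4,g→6 [Hopcroft].
'gp': run [19, 10, 2] end={s18,s24} ∉↓L; 2/2 single-dels accept.
'ppph': run [19, 17, 14, 11, 3] end={s10,s22,s24} ∉↓L; 4/4 del acc.
2 minimals (antichain).


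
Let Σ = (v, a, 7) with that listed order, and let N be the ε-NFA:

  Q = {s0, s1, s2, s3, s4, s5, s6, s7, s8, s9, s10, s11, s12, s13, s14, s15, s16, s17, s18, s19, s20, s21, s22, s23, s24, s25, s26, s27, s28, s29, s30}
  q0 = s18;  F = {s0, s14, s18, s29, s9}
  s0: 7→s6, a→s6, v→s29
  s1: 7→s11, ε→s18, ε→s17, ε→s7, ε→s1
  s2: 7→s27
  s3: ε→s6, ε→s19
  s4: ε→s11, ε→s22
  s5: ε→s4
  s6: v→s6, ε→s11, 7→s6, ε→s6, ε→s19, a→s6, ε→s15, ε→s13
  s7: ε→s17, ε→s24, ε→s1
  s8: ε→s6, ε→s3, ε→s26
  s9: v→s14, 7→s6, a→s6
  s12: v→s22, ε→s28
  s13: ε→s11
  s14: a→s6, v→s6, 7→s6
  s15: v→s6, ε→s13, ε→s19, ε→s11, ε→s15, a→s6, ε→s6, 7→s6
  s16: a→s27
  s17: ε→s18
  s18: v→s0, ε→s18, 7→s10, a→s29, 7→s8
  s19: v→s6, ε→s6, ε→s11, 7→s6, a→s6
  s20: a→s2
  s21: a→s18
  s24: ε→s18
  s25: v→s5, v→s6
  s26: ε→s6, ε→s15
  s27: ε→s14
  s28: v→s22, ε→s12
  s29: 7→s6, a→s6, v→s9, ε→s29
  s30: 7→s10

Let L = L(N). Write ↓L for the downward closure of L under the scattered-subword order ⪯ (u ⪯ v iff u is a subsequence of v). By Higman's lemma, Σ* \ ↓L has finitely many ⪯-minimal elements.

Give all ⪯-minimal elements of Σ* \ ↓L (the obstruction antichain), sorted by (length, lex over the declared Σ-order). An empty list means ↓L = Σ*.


min(Σ*\↓L) = [7, va, aa, avvv, vvvvv].

|Q|=31, |F|=5, |δ|=72 (37 ε).
min D↑ (6 st, q0=0, F={3}): 0:v→1,a→2,7→3 1:v→2,a→3,7→3 2:v→4,a→3,7→3 3:v→3,a→3,7→3 4:v→5,a→3,7→3 5:v→3,a→3,7→3.
'7': N↓-sim [14, 9] end={s10,s11,s13,s15,s19,s26,s3,s6,s8} ∉↓L; 1/1 deletions ∈↓L.
'va': |S_i|=[14, 9, 5] end={s11,s13,s15,s19,s6} — reject; 2/2 single-dels accept.
'aa': run [14, 8, 5] end={s11,s13,s15,s19,s6} ∉↓L; 2/2 del acc.
'avvv': run [14, 8, 7, 6, 5] end={s11,s13,s15,s19,s6} — reject; 4/4 del acc.
'vvvvv': run [14, 9, 8, 7, 6, 5] end={s11,s13,s15,s19,s6} ∉↓L; 5/5 del acc.
5 words, ⪯-incomp.


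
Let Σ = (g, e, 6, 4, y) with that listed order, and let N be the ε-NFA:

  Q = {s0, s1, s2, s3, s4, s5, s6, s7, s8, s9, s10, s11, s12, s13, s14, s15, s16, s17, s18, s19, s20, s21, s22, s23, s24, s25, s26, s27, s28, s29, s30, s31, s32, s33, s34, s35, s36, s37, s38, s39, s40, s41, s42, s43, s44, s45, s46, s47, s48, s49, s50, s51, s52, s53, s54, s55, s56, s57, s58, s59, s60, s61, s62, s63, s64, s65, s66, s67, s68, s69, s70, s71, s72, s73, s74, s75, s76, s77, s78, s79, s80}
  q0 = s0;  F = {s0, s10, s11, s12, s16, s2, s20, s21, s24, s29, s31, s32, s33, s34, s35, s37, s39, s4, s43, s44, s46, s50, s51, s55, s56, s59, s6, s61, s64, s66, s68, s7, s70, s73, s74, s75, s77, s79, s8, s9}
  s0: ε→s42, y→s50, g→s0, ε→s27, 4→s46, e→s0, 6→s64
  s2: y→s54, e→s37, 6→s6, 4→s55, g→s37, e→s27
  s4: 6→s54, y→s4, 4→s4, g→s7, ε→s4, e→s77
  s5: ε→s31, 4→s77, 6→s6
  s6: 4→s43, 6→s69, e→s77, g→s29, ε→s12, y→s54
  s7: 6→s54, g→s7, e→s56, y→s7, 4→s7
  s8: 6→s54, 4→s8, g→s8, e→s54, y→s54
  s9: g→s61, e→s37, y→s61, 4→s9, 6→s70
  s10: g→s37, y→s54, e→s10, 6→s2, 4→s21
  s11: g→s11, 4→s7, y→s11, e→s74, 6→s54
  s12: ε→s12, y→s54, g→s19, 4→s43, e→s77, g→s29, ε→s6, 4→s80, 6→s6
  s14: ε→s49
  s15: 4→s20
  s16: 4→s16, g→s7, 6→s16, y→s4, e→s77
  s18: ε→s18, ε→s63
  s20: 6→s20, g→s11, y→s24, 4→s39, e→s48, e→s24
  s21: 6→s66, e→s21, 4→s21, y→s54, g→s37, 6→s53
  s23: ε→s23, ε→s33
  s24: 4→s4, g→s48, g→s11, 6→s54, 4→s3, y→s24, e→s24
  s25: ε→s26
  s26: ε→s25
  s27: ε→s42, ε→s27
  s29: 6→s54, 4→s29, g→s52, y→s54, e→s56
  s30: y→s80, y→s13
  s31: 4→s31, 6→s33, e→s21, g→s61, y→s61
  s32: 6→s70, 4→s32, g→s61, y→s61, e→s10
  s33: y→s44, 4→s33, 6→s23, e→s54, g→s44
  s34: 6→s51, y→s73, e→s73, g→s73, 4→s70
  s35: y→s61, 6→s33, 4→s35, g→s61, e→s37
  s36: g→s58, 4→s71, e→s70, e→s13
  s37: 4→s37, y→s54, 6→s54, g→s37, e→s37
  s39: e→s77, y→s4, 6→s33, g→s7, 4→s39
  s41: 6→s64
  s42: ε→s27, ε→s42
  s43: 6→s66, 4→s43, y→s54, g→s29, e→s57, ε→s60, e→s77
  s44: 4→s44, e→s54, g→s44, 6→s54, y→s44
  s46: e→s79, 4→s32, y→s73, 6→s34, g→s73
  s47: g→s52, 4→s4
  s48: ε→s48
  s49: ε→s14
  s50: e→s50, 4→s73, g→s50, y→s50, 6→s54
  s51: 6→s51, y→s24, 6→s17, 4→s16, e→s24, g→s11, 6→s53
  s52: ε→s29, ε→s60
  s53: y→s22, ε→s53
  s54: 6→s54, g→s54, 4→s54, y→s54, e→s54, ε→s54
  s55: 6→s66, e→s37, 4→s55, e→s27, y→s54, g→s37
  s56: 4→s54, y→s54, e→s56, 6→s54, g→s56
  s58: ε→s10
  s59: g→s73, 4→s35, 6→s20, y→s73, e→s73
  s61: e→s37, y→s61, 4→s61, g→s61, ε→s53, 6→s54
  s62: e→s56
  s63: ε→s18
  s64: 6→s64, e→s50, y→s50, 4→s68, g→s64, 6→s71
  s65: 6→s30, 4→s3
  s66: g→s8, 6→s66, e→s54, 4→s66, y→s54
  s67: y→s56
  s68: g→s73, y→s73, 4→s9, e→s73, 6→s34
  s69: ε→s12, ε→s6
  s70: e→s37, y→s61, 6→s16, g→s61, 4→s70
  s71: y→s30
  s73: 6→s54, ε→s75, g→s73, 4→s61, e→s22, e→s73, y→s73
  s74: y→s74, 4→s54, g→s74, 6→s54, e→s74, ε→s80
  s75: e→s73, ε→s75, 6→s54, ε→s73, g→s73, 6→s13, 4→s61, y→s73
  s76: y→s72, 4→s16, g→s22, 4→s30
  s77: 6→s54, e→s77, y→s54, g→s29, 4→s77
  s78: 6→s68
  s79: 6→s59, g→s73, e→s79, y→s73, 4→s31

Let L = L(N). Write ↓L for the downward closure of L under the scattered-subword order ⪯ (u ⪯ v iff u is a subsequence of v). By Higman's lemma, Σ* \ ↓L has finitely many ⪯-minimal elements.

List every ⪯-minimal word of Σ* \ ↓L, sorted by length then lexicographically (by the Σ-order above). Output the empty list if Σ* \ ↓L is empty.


|Q|=81, |F|=40, |δ|=276 (34 ε).
min D↑ (39 st, q0=0, F={9}): 0:g→0,e→0,6→1,4→2,y→3 1:g→1,e→3,6→1,4→4,y→3 2:g→5,e→6,6→7,4→8,y→5 3:g→3,e→3,6→9,4→5,y→3 4:g→5,e→5,6→7,4→10,y→5 5:g→5,e→5,6→9,4→11,y→5 6:g→5,e→6,6→12,4→13,y→5 7:g→5,e→5,6→14,4→15,y→5 8:g→11,e→16,6→15,4→8,y→11 9:g→9,e→9,6→9,4→9,y→9 10:g→11,e→17,6→15,4→10,y→11 11:g→11,e→17,6→9,4→11,y→11 12:g→5,e→5,6→18,4→19,y→5 13:g→11,e→20,6→21,4→13,y→11 14:g→22,e→23,6→14,4→24,y→23 15:g→11,e→17,6→24,4→15,y→11 16:g→17,e→16,6→25,4→20,y→9 17:g→17,e→17,6→9,4→17,y→9 18:g→22,e→23,6→18,4→26,y→23 19:g→11,e→17,6→21,4→19,y→11 20:g→17,e→20,6→27,4→20,y→9 21:g→28,e→9,6→21,4→21,y→28 22:g→22,e→29,6→9,4→30,y→22 23:g→22,e→23,6→9,4→31,y→23 24:g→30,e→32,6→24,4→24,y→31 25:g→17,e→17,6→33,4→34,y→9 26:g→30,e→32,6→21,4→26,y→31 27:g→35,e→9,6→27,4→27,y→9 28:g→28,e→9,6→9,4→28,y→28 29:g→29,e→29,6→9,4→9,y→29 30:g→30,e→36,6→9,4→30,y→30 31:g→30,e→32,6→9,4→31,y→31 32:g→37,e→32,6→9,4→32,y→9 33:g→37,e→32,6→33,4→38,y→9 34:g→17,e→17,6→27,4→34,y→9 35:g→35,e→9,6→9,4→35,y→9 36:g→36,e→36,6→9,4→9,y→9 37:g→37,e→36,6→9,4→37,y→9 38:g→37,e→32,6→27,4→38,y→9.
'y6': |S_i|=[58, 24, 2] end={s13,s54} — reject; 2/2 deletions ∈↓L.
'6e6': N↓-sim [58, 51, 25, 2] end={s13,s54} — reject; 3/3 del acc.
'4g6': run [58, 53, 20, 2] end={s13,s54} rej; 3/3 deletions ∈↓L.
'44ey': N↓-sim [58, 53, 38, 24, 2] end={s22,s54} ∉↓L; 4/4 single-dels accept.
'4e46e': |S_i|=[58, 53, 44, 28, 8, 1] end={s54} — reject; 5/5 deletions ∈↓L.
'466ge4': N↓-sim [58, 53, 45, 33, 13, 4, 1] end={s54} — reject; 6/6 single-dels accept.
6 minimals (antichain).

Antichain: [y6, 6e6, 4g6, 44ey, 4e46e, 466ge4].


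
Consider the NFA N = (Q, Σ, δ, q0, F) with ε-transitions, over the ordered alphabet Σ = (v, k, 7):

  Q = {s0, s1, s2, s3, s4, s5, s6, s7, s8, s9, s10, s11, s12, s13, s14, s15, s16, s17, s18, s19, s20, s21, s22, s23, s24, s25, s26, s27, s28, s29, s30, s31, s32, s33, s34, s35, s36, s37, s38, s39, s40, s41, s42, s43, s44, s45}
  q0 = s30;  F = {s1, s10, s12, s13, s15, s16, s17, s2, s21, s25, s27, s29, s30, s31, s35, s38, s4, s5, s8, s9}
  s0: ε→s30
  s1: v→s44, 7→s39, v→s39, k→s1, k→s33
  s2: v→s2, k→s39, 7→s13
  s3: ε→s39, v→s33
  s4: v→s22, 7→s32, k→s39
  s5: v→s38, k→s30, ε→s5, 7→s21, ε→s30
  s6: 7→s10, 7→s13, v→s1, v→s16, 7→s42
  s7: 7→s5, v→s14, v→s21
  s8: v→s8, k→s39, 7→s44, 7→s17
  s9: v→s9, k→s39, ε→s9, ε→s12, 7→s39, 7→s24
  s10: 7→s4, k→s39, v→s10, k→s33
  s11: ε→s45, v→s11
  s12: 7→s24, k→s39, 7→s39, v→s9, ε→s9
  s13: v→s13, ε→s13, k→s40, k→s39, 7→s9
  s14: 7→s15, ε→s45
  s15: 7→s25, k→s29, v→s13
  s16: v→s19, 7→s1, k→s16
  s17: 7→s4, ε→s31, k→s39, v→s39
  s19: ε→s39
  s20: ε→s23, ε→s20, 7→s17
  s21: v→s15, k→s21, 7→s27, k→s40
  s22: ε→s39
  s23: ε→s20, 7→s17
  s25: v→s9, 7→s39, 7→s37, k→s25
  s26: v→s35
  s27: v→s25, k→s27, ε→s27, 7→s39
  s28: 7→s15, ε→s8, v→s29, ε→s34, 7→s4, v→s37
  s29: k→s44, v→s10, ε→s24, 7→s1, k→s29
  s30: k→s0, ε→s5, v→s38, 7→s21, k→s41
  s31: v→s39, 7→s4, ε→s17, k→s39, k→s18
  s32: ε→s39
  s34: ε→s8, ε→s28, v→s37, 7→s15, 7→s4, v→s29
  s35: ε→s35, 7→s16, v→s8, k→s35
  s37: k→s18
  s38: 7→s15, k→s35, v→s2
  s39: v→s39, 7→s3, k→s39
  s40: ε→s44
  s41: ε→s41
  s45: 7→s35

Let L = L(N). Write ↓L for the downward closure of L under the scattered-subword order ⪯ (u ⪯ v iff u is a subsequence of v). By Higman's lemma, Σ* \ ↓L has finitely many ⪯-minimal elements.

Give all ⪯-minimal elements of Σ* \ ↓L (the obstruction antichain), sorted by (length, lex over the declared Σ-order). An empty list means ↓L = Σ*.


|Q|=46, |F|=20, |δ|=127 (28 ε).
min D↑ (18 st, q0=0, F={7}): 0:v→1,k→0,7→2 1:v→3,k→4,7→5 2:v→5,k→2,7→6 3:v→3,k→7,7→8 4:v→9,k→4,7→10 5:v→8,k→11,7→12 6:v→12,k→6,7→7 7:v→7,k→7,7→7 8:v→8,k→7,7→13 9:v→9,k→7,7→14 10:v→7,k→10,7→15 11:v→16,k→11,7→15 12:v→13,k→12,7→7 13:v→13,k→7,7→7 14:v→7,k→7,7→17 15:v→7,k→15,7→7 16:v→16,k→7,7→17 17:v→7,k→7,7→7 (ε-aug+det+¬).
'vvk': |S_i|=[33, 27, 19, 6] end={s18,s3,s33,s39,s40,s44} rej; 3/3 deletions ∈↓L.
'777': run [33, 25, 15, 7] end={s18,s24,s3,s32,s33,s37,s39} rej; 3/3 single-dels accept.
'vk7v': run [33, 27, 23, 15, 6] end={s19,s22,s3,s33,s39,s44} — reject; 4/4 del acc.
3 words, ⪯-incomp.

Antichain: [vvk, 777, vk7v].


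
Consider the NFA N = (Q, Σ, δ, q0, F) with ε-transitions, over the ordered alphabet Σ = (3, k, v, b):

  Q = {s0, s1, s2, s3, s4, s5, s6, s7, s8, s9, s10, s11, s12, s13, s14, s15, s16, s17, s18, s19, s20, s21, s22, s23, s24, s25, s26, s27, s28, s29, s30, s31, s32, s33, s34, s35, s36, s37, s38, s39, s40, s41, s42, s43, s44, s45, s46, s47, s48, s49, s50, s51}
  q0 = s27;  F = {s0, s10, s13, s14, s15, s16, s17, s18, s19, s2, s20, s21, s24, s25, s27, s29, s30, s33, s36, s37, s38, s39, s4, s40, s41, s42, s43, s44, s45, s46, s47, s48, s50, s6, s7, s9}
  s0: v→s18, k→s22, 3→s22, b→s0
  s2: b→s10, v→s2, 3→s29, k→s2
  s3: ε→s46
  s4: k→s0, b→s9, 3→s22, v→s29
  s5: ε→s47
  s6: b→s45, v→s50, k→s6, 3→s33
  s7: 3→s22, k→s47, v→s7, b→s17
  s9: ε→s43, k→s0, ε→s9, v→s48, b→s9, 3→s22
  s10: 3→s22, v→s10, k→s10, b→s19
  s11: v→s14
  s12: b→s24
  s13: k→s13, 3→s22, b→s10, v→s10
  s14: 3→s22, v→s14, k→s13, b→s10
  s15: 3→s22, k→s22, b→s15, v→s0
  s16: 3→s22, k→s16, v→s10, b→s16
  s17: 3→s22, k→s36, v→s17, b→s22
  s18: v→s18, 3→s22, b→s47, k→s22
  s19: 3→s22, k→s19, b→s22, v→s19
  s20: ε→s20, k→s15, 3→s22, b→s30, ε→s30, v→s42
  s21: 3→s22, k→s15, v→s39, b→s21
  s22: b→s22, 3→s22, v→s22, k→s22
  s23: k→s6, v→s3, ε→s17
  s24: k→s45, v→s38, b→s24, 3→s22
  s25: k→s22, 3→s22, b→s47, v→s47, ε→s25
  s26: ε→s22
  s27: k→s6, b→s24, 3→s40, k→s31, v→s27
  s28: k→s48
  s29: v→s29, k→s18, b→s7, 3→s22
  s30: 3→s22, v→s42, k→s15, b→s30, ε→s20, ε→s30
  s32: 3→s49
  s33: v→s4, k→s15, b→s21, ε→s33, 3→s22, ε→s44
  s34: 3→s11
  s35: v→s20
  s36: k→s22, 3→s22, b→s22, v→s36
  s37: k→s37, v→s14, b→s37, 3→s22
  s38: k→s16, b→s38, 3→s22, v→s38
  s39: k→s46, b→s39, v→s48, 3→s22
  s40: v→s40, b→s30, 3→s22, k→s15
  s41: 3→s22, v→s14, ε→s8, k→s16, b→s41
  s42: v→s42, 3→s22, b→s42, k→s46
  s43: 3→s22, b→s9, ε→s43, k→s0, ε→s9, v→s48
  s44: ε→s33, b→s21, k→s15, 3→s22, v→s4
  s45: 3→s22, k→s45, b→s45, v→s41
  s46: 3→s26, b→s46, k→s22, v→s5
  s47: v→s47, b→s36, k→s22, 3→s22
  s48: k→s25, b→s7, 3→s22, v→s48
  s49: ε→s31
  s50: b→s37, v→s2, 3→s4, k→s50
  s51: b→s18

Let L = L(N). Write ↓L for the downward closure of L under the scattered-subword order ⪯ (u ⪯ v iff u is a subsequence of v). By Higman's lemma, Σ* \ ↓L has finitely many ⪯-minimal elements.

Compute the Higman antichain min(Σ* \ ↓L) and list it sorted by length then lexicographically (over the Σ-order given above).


|Q|=52, |F|=36, |δ|=176 (18 ε).
min D↑ (34 st, q0=0, F={4}): 0:3→1,k→2,v→0,b→3 1:3→4,k→5,v→1,b→6 2:3→7,k→2,v→8,b→9 3:3→4,k→9,v→10,b→3 4:3→4,k→4,v→4,b→4 5:3→4,k→4,v→11,b→5 6:3→4,k→5,v→12,b→6 7:3→4,k→5,v→13,b→14 8:3→13,k→8,v→15,b→16 9:3→4,k→9,v→17,b→9 10:3→4,k→18,v→10,b→10 11:3→4,k→4,v→19,b→11 12:3→4,k→20,v→12,b→12 13:3→4,k→11,v→21,b→22 14:3→4,k→5,v→23,b→14 15:3→21,k→15,v→15,b→24 16:3→4,k→16,v→25,b→16 17:3→4,k→18,v→25,b→17 18:3→4,k→18,v→24,b→18 19:3→4,k→4,v→19,b→26 20:3→4,k→4,v→26,b→20 21:3→4,k→19,v→21,b→27 22:3→4,k→11,v→28,b→22 23:3→4,k→20,v→28,b→23 24:3→4,k→24,v→24,b→29 25:3→4,k→30,v→25,b→24 26:3→4,k→4,v→26,b→31 27:3→4,k→26,v→27,b→32 28:3→4,k→33,v→28,b→27 29:3→4,k→29,v→29,b→4 30:3→4,k→30,v→24,b→24 31:3→4,k→4,v→31,b→4 32:3→4,k→31,v→32,b→4 33:3→4,k→4,v→26,b→26 [Hopcroft].
'33': run [41, 25, 2] end={s22,s26} ∉↓L; 2/2 deletions ∈↓L.
'b3': |S_i|=[41, 31, 2] end={s22,s26} — reject; 2/2 single-dels accept.
'3kk': |S_i|=[41, 25, 10, 1] end={s22} rej; 3/3 deletions ∈↓L.
'kvvbbb': |S_i|=[41, 34, 27, 15, 7, 4, 1] end={s22} — reject; 6/6 del acc.
'bvkvbb': run [41, 31, 22, 11, 6, 3, 1] end={s22} ∉↓L; 6/6 single-dels accept.
5 minimals (antichain).

min(Σ*\↓L) = [33, b3, 3kk, kvvbbb, bvkvbb].


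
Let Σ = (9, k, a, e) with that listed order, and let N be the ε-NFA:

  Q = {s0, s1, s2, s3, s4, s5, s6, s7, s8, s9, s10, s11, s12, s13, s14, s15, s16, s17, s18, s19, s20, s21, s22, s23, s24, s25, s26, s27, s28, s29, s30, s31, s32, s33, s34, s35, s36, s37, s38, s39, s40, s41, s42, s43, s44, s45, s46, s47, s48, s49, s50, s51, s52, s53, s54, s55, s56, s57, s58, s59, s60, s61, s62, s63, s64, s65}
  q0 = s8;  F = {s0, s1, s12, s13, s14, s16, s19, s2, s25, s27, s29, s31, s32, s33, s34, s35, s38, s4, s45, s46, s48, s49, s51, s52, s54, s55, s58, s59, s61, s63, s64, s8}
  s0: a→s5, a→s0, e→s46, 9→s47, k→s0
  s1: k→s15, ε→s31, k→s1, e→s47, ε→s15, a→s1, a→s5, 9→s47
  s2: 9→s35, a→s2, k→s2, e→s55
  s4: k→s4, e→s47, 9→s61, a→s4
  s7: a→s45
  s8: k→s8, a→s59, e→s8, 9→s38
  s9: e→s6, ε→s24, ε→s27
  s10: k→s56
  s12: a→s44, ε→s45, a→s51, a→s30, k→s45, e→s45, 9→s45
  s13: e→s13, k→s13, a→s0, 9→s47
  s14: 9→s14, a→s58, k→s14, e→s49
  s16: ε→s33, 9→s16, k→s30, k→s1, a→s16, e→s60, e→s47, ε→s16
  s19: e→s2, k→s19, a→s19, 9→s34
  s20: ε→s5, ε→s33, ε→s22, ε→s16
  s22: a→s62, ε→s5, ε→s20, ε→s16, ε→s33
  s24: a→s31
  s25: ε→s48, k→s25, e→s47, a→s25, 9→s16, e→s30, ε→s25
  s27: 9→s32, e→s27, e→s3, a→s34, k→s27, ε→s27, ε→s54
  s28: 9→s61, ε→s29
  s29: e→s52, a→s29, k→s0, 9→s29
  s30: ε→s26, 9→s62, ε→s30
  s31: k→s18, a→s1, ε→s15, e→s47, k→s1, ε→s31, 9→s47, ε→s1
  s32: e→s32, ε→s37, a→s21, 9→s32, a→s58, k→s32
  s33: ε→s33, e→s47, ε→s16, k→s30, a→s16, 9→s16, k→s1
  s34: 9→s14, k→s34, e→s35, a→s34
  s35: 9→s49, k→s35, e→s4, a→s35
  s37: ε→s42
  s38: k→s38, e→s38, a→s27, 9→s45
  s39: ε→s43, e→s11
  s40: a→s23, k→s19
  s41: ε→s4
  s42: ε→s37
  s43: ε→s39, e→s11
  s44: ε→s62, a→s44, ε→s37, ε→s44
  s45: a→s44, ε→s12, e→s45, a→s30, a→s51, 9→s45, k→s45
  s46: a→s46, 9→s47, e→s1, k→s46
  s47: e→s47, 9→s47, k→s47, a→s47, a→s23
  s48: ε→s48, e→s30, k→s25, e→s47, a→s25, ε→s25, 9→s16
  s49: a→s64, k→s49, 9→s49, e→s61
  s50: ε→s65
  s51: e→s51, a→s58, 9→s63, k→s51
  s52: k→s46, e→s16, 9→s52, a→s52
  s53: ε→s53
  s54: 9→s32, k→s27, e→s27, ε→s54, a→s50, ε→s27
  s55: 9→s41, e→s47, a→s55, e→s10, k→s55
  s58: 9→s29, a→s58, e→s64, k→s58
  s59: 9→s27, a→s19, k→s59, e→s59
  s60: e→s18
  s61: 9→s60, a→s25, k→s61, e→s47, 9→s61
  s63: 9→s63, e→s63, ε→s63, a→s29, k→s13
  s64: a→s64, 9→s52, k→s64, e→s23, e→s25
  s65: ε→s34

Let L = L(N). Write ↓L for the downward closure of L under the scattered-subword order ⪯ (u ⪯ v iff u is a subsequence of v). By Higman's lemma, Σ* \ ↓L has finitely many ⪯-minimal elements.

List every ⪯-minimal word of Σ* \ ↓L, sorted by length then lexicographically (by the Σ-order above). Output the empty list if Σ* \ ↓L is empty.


A = [aaeee, 99a9k9].

|Q|=66, |F|=32, |δ|=209 (45 ε).
min D↑ (28 st, q0=0, F={20}): 0:9→1,k→0,a→2,e→0 1:9→3,k→1,a→4,e→1 2:9→4,k→2,a→5,e→2 3:9→3,k→3,a→6,e→3 4:9→7,k→4,a→8,e→4 5:9→8,k→5,a→5,e→9 6:9→10,k→6,a→11,e→6 7:9→7,k→7,a→11,e→7 8:9→12,k→8,a→8,e→13 9:9→13,k→9,a→9,e→14 10:9→10,k→15,a→16,e→10 11:9→16,k→11,a→11,e→17 12:9→12,k→12,a→11,e→18 13:9→18,k→13,a→13,e→19 14:9→19,k→14,a→14,e→20 15:9→20,k→15,a→21,e→15 16:9→16,k→21,a→16,e→22 17:9→22,k→17,a→17,e→23 18:9→18,k→18,a→17,e→24 19:9→24,k→19,a→19,e→20 20:9→20,k→20,a→20,e→20 21:9→20,k→21,a→21,e→25 22:9→22,k→25,a→22,e→26 23:9→26,k→23,a→23,e→20 24:9→24,k→24,a→23,e→20 25:9→20,k→25,a→25,e→27 26:9→26,k→27,a→26,e→20 27:9→20,k→27,a→27,e→20 (ε-aug+det+¬).
'aaeee': |S_i|=[51, 47, 39, 27, 21, 9] end={s10,s18,s23,s26,s30,s47,s56,s60,s62} — reject; 5/5 del acc.
'99a9k9': run [51, 44, 34, 28, 19, 13, 3] end={s23,s47,s62} ∉↓L; 6/6 deletions ∈↓L.
2 obstructions.


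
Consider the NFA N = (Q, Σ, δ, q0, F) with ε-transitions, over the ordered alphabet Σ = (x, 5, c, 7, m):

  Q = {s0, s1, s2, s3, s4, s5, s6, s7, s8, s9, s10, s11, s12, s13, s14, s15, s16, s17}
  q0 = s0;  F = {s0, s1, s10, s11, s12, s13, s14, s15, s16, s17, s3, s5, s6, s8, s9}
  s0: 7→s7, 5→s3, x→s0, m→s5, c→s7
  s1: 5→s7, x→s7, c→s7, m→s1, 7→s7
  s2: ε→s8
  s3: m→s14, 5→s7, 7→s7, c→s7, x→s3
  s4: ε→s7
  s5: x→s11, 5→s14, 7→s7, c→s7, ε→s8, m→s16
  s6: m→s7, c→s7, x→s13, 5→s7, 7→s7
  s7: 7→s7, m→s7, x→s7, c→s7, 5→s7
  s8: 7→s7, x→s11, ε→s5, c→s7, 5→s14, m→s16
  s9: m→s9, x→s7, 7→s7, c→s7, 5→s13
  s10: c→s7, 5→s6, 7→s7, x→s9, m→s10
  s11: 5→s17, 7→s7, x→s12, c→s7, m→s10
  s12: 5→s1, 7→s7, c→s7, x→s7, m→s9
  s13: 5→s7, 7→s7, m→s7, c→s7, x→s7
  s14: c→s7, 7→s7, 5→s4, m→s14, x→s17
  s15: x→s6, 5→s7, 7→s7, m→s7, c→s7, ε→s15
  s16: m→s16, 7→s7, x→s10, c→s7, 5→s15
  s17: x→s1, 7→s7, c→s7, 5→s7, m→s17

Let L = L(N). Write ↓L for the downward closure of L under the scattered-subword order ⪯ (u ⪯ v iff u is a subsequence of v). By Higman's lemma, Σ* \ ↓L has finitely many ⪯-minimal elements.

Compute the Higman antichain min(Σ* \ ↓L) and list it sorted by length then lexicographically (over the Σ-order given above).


|Q|=18, |F|=15, |δ|=85 (5 ε).
min D↑ (15 st, q0=0, F={2}): 0:x→0,5→1,c→2,7→2,m→3 1:x→1,5→2,c→2,7→2,m→4 2:x→2,5→2,c→2,7→2,m→2 3:x→5,5→4,c→2,7→2,m→6 4:x→7,5→2,c→2,7→2,m→4 5:x→8,5→7,c→2,7→2,m→9 6:x→9,5→10,c→2,7→2,m→6 7:x→11,5→2,c→2,7→2,m→7 8:x→2,5→11,c→2,7→2,m→12 9:x→12,5→13,c→2,7→2,m→9 10:x→13,5→2,c→2,7→2,m→2 11:x→2,5→2,c→2,7→2,m→11 12:x→2,5→14,c→2,7→2,m→12 13:x→14,5→2,c→2,7→2,m→2 14:x→2,5→2,c→2,7→2,m→2 (ε-aug+det+¬).
'c': run [17, 1] end={s7} ∉↓L; 1/1 single-dels accept.
'7': |S_i|=[17, 1] end={s7} — reject; 1/1 single-dels accept.
'55': run [17, 9, 2] end={s4,s7} — reject; 2/2 del acc.
'mxxx': N↓-sim [17, 15, 9, 5, 1] end={s7} — reject; 4/4 deletions ∈↓L.
'mm5m': N↓-sim [17, 15, 11, 5, 1] end={s7} ∉↓L; 4/4 del acc.
5 words, ⪯-incomp.

Antichain: [c, 7, 55, mxxx, mm5m].


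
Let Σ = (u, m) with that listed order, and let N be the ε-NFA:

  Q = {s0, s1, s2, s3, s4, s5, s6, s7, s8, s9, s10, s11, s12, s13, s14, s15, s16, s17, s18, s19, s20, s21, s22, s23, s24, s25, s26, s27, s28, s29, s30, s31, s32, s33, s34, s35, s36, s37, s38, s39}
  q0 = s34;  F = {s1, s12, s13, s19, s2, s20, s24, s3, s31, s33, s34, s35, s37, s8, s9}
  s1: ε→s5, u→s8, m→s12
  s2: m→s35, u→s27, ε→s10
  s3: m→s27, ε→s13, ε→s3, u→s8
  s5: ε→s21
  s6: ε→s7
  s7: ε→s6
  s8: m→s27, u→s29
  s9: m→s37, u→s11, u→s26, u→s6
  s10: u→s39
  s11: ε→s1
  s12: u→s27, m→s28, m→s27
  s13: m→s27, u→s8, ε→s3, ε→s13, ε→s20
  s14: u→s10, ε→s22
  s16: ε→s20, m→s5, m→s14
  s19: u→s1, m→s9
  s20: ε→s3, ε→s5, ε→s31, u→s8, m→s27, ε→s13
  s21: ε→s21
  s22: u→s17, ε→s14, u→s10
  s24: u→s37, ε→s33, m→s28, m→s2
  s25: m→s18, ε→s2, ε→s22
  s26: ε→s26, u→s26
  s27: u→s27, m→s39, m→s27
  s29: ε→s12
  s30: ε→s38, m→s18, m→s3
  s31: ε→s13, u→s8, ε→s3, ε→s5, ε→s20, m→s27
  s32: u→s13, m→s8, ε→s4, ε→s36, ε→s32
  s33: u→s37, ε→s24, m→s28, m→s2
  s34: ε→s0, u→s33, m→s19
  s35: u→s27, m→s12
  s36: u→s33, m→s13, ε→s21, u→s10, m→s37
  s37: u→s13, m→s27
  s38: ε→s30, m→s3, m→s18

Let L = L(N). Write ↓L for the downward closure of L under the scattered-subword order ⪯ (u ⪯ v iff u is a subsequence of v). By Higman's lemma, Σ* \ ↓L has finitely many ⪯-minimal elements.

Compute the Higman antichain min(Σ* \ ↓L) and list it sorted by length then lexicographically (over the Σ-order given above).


|Q|=40, |F|=15, |δ|=92 (36 ε).
min D↑ (12 st, q0=0, F={8}): 0:u→1,m→2 1:u→3,m→4 2:u→5,m→6 3:u→7,m→8 4:u→8,m→9 5:u→10,m→11 6:u→5,m→3 7:u→10,m→8 8:u→8,m→8 9:u→8,m→11 10:u→11,m→8 11:u→8,m→8 [Hopcroft].
'uum': run [27, 23, 14, 3] end={s27,s28,s39} ∉↓L; 3/3 del acc.
'umu': run [27, 23, 7, 2] end={s27,s39} — reject; 3/3 deletions ∈↓L.
'mumm': |S_i|=[27, 23, 17, 4, 3] end={s27,s28,s39} — reject; 4/4 del acc.
'mmmm': run [27, 23, 20, 13, 3] end={s27,s28,s39} rej; 4/4 deletions ∈↓L.
'muuuu': |S_i|=[27, 23, 17, 7, 6, 3] end={s26,s27,s39} — reject; 5/5 deletions ∈↓L.
'uuuuuu': run [27, 23, 14, 13, 7, 6, 3] end={s26,s27,s39} rej; 6/6 deletions ∈↓L.
6 obstructions.

Antichain: [uum, umu, mumm, mmmm, muuuu, uuuuuu].
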